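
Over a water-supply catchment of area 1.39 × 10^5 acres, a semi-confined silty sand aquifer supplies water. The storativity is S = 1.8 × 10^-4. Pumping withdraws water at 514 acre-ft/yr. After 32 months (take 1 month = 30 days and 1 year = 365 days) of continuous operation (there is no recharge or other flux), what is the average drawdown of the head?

A = 1.39 × 10^5 acres = 5.625 × 10^8 m²
Q = 514 acre-ft/yr = 1737 m³/d
t = 32 months = 960 d
ΔV = Q × t = 1737 m³/d × 960 d = 1.668 × 10^6 m³
Δh = ΔV / (S × A) = 1.668 × 10^6 / (1.8 × 10^-4 × 5.625 × 10^8) = 16.47 m

Δh ≈ 16.5 m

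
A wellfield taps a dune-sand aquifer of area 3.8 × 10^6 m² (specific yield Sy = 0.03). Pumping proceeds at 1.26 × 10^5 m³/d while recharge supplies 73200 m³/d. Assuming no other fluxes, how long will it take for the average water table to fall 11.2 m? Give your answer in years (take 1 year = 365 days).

ΔV = Sy × A × Δh = 0.03 × 3.8 × 10^6 × 11.2 = 1.277 × 10^6 m³
Net withdrawal = 1.26 × 10^5 − 73200 = 52800 m³/d
t = ΔV / Q = 1.277 × 10^6 m³ / 52800 m³/d = 24.18 d
t = 24.18 d ≈ 0.06625 years

t ≈ 0.0663 years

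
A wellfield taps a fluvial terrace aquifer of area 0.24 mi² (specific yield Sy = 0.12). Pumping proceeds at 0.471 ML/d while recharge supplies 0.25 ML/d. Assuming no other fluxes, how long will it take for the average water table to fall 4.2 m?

t ≈ 1420 days

A = 0.24 mi² = 6.216 × 10^5 m²
ΔV = Sy × A × Δh = 0.12 × 6.216 × 10^5 × 4.2 = 3.133 × 10^5 m³
Net withdrawal = 0.471 − 0.25 = 0.221 ML/d = 221 m³/d
t = ΔV / Q = 3.133 × 10^5 m³ / 221 m³/d = 1418 d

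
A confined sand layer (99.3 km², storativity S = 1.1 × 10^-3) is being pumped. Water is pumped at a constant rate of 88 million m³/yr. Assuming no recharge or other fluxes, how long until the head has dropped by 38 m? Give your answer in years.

A = 99.3 km² = 9.93 × 10^7 m²
ΔV = S × A × Δh = 0.0011 × 9.93 × 10^7 × 38 = 4.151 × 10^6 m³
Q = 88 million m³/yr = 2.411 × 10^5 m³/d
t = ΔV / Q = 4.151 × 10^6 m³ / 2.411 × 10^5 m³/d = 17.22 d
t = 17.22 d ≈ 0.04717 years

t ≈ 0.0472 years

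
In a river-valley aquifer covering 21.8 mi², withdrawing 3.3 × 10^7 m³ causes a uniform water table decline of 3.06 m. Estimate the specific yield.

A = 21.8 mi² = 5.646 × 10^7 m²
Sy = ΔV / (A × Δh) = 3.3 × 10^7 m³ / (5.646 × 10^7 m² × 3.06 m) = 0.191

Sy ≈ 0.19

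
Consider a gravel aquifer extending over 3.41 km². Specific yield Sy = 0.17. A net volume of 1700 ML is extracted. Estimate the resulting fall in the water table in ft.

Δh ≈ 9.62 ft

A = 3.41 km² = 3.41 × 10^6 m²
ΔV = 1700 ML = 1.7 × 10^6 m³
Δh = ΔV / (Sy × A) = 1.7 × 10^6 m³ / (0.17 × 3.41 × 10^6 m²) = 2.933 m
Δh = 2.933 m = 9.621 ft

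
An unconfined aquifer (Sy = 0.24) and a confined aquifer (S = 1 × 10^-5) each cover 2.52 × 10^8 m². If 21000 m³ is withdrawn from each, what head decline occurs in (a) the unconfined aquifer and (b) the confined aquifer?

Δh_u ≈ 3.47 × 10^-4 m; Δh_c ≈ 8.33 m

Unconfined: Δh_u = ΔV/(Sy·A) = 21000/(0.24 × 2.52 × 10^8) = 3.472 × 10^-4 m
Confined: Δh_c = ΔV/(S·A) = 21000/(1 × 10^-5 × 2.52 × 10^8) = 8.333 m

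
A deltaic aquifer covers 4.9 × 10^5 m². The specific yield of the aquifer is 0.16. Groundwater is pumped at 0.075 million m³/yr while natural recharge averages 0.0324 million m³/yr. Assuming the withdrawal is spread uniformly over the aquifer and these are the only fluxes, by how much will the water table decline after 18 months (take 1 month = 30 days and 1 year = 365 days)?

Net abstraction = 0.075 − 0.0324 = 0.0426 million m³/yr
Q_net = 0.0426 million m³/yr = 116.7 m³/d
t = 18 months = 540 d
ΔV = Q × t = 116.7 m³/d × 540 d = 63020 m³
Δh = ΔV / (Sy × A) = 63020 / (0.16 × 4.9 × 10^5) = 0.8039 m

Δh ≈ 0.804 m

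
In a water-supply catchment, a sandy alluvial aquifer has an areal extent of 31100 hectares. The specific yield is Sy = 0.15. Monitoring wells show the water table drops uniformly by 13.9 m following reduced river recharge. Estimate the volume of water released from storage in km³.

ΔV ≈ 0.648 km³

A = 31100 hectares = 3.11 × 10^8 m²
ΔV = Sy × A × Δh = 0.15 × 3.11 × 10^8 m² × 13.9 m = 6.484 × 10^8 m³
ΔV = 6.484 × 10^8 m³ = 0.6484 km³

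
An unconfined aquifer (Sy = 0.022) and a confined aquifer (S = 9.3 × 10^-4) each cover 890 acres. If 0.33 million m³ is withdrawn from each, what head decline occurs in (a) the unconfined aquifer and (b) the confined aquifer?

Δh_u ≈ 4.16 m; Δh_c ≈ 98.5 m

A = 890 acres = 3.602 × 10^6 m²
ΔV = 0.33 million m³ = 3.3 × 10^5 m³
Unconfined: Δh_u = ΔV/(Sy·A) = 3.3 × 10^5/(0.022 × 3.602 × 10^6) = 4.165 m
Confined: Δh_c = ΔV/(S·A) = 3.3 × 10^5/(9.3 × 10^-4 × 3.602 × 10^6) = 98.52 m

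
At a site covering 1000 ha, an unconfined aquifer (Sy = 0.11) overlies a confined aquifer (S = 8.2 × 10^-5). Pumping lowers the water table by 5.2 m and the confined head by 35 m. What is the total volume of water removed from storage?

ΔV ≈ 5.75 × 10^6 m³

A = 1000 ha = 1 × 10^7 m²
Unconfined: ΔV_u = Sy × A × Δh_u = 0.11 × 1 × 10^7 × 5.2 = 5.72 × 10^6 m³
Confined: ΔV_c = S × A × Δh_c = 8.2 × 10^-5 × 1 × 10^7 × 35 = 28700 m³
Total ΔV = 5.72 × 10^6 + 28700 = 5.749 × 10^6 m³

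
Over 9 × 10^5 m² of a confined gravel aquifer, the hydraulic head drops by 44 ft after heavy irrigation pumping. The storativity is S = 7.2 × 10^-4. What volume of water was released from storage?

Δh = 44 ft = 13.41 m
ΔV = S × A × Δh = 7.2 × 10^-4 × 9 × 10^5 m² × 13.41 m = 8690 m³

ΔV ≈ 8690 m³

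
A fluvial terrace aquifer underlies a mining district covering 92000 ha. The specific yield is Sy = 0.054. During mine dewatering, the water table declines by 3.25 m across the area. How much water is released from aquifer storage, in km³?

A = 92000 ha = 9.2 × 10^8 m²
ΔV = Sy × A × Δh = 0.054 × 9.2 × 10^8 m² × 3.25 m = 1.615 × 10^8 m³
ΔV = 1.615 × 10^8 m³ = 0.1615 km³

ΔV ≈ 0.161 km³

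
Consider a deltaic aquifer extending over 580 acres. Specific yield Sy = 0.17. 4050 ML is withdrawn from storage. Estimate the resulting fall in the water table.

A = 580 acres = 2.347 × 10^6 m²
ΔV = 4050 ML = 4.05 × 10^6 m³
Δh = ΔV / (Sy × A) = 4.05 × 10^6 m³ / (0.17 × 2.347 × 10^6 m²) = 10.15 m

Δh ≈ 10.1 m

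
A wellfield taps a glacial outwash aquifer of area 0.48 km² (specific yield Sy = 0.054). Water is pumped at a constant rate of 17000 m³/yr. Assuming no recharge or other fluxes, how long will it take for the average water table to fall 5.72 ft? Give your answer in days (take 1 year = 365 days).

A = 0.48 km² = 4.8 × 10^5 m²
Δh = 5.72 ft = 1.743 m
ΔV = Sy × A × Δh = 0.054 × 4.8 × 10^5 × 1.743 = 45190 m³
Q = 17000 m³/yr = 46.58 m³/d
t = ΔV / Q = 45190 m³ / 46.58 m³/d = 970.3 d

t ≈ 970 days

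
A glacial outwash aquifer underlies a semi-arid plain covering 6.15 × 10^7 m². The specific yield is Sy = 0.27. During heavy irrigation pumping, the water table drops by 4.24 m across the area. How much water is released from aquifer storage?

ΔV ≈ 7.04 × 10^7 m³

ΔV = Sy × A × Δh = 0.27 × 6.15 × 10^7 m² × 4.24 m = 7.041 × 10^7 m³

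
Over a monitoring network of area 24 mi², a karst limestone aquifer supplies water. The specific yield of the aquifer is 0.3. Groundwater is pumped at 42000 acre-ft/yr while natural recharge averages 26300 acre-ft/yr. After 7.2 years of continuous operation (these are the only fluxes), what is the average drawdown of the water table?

A = 24 mi² = 6.216 × 10^7 m²
Net abstraction = 42000 − 26300 = 15700 acre-ft/yr
Q_net = 15700 acre-ft/yr = 53060 m³/d
t = 7.2 years = 2628 d
ΔV = Q × t = 53060 m³/d × 2628 d = 1.394 × 10^8 m³
Δh = ΔV / (Sy × A) = 1.394 × 10^8 / (0.3 × 6.216 × 10^7) = 7.477 m

Δh ≈ 7.48 m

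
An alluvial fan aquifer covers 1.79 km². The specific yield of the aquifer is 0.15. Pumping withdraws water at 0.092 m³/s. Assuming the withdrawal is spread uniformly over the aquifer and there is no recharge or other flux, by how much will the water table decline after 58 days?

Δh ≈ 1.72 m

A = 1.79 km² = 1.79 × 10^6 m²
Q = 0.092 m³/s = 7949 m³/d
ΔV = Q × t = 7949 m³/d × 58 d = 4.61 × 10^5 m³
Δh = ΔV / (Sy × A) = 4.61 × 10^5 / (0.15 × 1.79 × 10^6) = 1.717 m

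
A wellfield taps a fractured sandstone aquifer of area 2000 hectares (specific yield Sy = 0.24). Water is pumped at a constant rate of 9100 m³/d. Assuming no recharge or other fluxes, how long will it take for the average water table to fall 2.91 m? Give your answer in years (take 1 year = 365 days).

A = 2000 hectares = 2 × 10^7 m²
ΔV = Sy × A × Δh = 0.24 × 2 × 10^7 × 2.91 = 1.397 × 10^7 m³
t = ΔV / Q = 1.397 × 10^7 m³ / 9100 m³/d = 1535 d
t = 1535 d ≈ 4.205 years

t ≈ 4.21 years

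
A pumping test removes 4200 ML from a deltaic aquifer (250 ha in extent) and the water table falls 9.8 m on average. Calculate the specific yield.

A = 250 ha = 2.5 × 10^6 m²
ΔV = 4200 ML = 4.2 × 10^6 m³
Sy = ΔV / (A × Δh) = 4.2 × 10^6 m³ / (2.5 × 10^6 m² × 9.8 m) = 0.1714

Sy ≈ 0.17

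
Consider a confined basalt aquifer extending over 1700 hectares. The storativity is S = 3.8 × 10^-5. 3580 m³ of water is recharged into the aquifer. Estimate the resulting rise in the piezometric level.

A = 1700 hectares = 1.7 × 10^7 m²
Δh = ΔV / (S × A) = 3580 m³ / (3.8 × 10^-5 × 1.7 × 10^7 m²) = 5.542 m

Δh ≈ 5.54 m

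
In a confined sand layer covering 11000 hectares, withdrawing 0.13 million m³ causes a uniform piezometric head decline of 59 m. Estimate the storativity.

A = 11000 hectares = 1.1 × 10^8 m²
ΔV = 0.13 million m³ = 1.3 × 10^5 m³
S = ΔV / (A × Δh) = 1.3 × 10^5 m³ / (1.1 × 10^8 m² × 59 m) = 2.003 × 10^-5

S ≈ 2 × 10^-5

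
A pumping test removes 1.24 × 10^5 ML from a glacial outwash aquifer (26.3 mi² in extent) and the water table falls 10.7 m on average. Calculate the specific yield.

Sy ≈ 0.17

A = 26.3 mi² = 6.812 × 10^7 m²
ΔV = 1.24 × 10^5 ML = 1.24 × 10^8 m³
Sy = ΔV / (A × Δh) = 1.24 × 10^8 m³ / (6.812 × 10^7 m² × 10.7 m) = 0.1701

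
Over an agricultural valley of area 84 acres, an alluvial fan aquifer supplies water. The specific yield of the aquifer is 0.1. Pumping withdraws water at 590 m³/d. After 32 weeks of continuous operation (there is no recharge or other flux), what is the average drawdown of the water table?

Δh ≈ 3.89 m

A = 84 acres = 3.399 × 10^5 m²
t = 32 weeks = 224 d
ΔV = Q × t = 590 m³/d × 224 d = 1.322 × 10^5 m³
Δh = ΔV / (Sy × A) = 1.322 × 10^5 / (0.1 × 3.399 × 10^5) = 3.888 m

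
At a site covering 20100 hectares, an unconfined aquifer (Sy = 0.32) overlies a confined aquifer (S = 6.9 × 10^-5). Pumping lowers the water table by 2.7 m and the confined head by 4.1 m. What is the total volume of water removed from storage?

ΔV ≈ 1.74 × 10^8 m³

A = 20100 hectares = 2.01 × 10^8 m²
Unconfined: ΔV_u = Sy × A × Δh_u = 0.32 × 2.01 × 10^8 × 2.7 = 1.737 × 10^8 m³
Confined: ΔV_c = S × A × Δh_c = 6.9 × 10^-5 × 2.01 × 10^8 × 4.1 = 56860 m³
Total ΔV = 1.737 × 10^8 + 56860 = 1.737 × 10^8 m³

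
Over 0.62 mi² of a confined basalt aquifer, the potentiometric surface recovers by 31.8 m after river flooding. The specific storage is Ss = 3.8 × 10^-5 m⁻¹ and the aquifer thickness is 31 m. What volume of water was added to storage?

S = Ss × b = 3.8 × 10^-5 m⁻¹ × 31 m = 1.178 × 10^-3
A = 0.62 mi² = 1.606 × 10^6 m²
ΔV = S × A × Δh = 0.001178 × 1.606 × 10^6 m² × 31.8 m = 60150 m³

ΔV ≈ 60200 m³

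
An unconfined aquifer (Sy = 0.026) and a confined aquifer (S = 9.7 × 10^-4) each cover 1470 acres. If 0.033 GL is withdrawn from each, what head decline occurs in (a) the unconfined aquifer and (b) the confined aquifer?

A = 1470 acres = 5.949 × 10^6 m²
ΔV = 0.033 GL = 33000 m³
Unconfined: Δh_u = ΔV/(Sy·A) = 33000/(0.026 × 5.949 × 10^6) = 0.2134 m
Confined: Δh_c = ΔV/(S·A) = 33000/(9.7 × 10^-4 × 5.949 × 10^6) = 5.719 m

Δh_u ≈ 0.213 m; Δh_c ≈ 5.72 m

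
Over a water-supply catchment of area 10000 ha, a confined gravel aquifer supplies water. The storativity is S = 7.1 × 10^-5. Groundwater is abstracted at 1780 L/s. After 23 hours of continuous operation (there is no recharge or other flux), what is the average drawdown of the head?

A = 10000 ha = 1 × 10^8 m²
Q = 1780 L/s = 1.538 × 10^5 m³/d
t = 23 hours = 0.9583 d
ΔV = Q × t = 1.538 × 10^5 m³/d × 0.9583 d = 1.474 × 10^5 m³
Δh = ΔV / (S × A) = 1.474 × 10^5 / (7.1 × 10^-5 × 1 × 10^8) = 20.76 m

Δh ≈ 20.8 m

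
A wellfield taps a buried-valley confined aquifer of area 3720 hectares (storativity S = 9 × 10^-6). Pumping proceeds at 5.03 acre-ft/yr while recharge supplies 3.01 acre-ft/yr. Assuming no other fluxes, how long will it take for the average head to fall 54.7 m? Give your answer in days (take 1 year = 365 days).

A = 3720 hectares = 3.72 × 10^7 m²
ΔV = S × A × Δh = 9 × 10^-6 × 3.72 × 10^7 × 54.7 = 18310 m³
Net withdrawal = 5.03 − 3.01 = 2.02 acre-ft/yr = 6.826 m³/d
t = ΔV / Q = 18310 m³ / 6.826 m³/d = 2683 d

t ≈ 2680 days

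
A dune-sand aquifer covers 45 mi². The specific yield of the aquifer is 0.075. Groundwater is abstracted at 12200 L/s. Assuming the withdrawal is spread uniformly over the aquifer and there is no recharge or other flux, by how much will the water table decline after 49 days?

A = 45 mi² = 1.165 × 10^8 m²
Q = 12200 L/s = 1.054 × 10^6 m³/d
ΔV = Q × t = 1.054 × 10^6 m³/d × 49 d = 5.165 × 10^7 m³
Δh = ΔV / (Sy × A) = 5.165 × 10^7 / (0.075 × 1.165 × 10^8) = 5.909 m

Δh ≈ 5.91 m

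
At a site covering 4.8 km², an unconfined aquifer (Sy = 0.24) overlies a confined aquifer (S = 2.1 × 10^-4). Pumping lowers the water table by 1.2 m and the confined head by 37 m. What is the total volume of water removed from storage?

ΔV ≈ 1.42 × 10^6 m³

A = 4.8 km² = 4.8 × 10^6 m²
Unconfined: ΔV_u = Sy × A × Δh_u = 0.24 × 4.8 × 10^6 × 1.2 = 1.382 × 10^6 m³
Confined: ΔV_c = S × A × Δh_c = 2.1 × 10^-4 × 4.8 × 10^6 × 37 = 37300 m³
Total ΔV = 1.382 × 10^6 + 37300 = 1.42 × 10^6 m³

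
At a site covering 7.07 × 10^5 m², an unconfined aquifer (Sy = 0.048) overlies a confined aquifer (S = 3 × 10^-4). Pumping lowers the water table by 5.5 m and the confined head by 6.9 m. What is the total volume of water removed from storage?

Unconfined: ΔV_u = Sy × A × Δh_u = 0.048 × 7.07 × 10^5 × 5.5 = 1.866 × 10^5 m³
Confined: ΔV_c = S × A × Δh_c = 3 × 10^-4 × 7.07 × 10^5 × 6.9 = 1463 m³
Total ΔV = 1.866 × 10^5 + 1463 = 1.881 × 10^5 m³

ΔV ≈ 1.88 × 10^5 m³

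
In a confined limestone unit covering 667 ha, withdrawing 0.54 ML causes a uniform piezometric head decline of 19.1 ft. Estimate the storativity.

S ≈ 1.4 × 10^-5

A = 667 ha = 6.67 × 10^6 m²
Δh = 19.1 ft = 5.822 m
ΔV = 0.54 ML = 540 m³
S = ΔV / (A × Δh) = 540 m³ / (6.67 × 10^6 m² × 5.822 m) = 1.391 × 10^-5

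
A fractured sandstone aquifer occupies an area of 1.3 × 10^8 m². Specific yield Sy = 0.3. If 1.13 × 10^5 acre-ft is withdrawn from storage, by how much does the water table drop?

ΔV = 1.13 × 10^5 acre-ft = 1.394 × 10^8 m³
Δh = ΔV / (Sy × A) = 1.394 × 10^8 m³ / (0.3 × 1.3 × 10^8 m²) = 3.574 m

Δh ≈ 3.57 m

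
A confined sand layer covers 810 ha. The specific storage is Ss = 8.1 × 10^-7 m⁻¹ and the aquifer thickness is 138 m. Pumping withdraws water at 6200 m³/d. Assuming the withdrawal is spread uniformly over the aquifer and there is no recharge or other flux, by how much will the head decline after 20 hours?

S = Ss × b = 8.1 × 10^-7 m⁻¹ × 138 m = 1.118 × 10^-4
A = 810 ha = 8.1 × 10^6 m²
t = 20 hours = 0.8333 d
ΔV = Q × t = 6200 m³/d × 0.8333 d = 5167 m³
Δh = ΔV / (S × A) = 5167 / (1.118 × 10^-4 × 8.1 × 10^6) = 5.706 m

Δh ≈ 5.71 m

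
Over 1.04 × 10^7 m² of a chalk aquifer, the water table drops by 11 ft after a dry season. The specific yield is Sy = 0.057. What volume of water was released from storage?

ΔV ≈ 1.99 × 10^6 m³

Δh = 11 ft = 3.353 m
ΔV = Sy × A × Δh = 0.057 × 1.04 × 10^7 m² × 3.353 m = 1.988 × 10^6 m³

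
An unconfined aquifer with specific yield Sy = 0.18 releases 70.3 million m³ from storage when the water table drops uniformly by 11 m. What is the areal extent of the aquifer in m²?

A ≈ 3.55 × 10^7 m²

ΔV = 70.3 million m³ = 7.03 × 10^7 m³
A = ΔV / (Sy × Δh) = 7.03 × 10^7 / (0.18 × 11) = 3.551 × 10^7 m²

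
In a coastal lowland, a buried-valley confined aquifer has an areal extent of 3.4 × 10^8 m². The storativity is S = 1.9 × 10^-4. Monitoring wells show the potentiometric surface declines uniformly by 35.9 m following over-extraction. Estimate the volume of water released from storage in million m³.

ΔV = S × A × Δh = 1.9 × 10^-4 × 3.4 × 10^8 m² × 35.9 m = 2.319 × 10^6 m³
ΔV = 2.319 × 10^6 m³ = 2.319 million m³

ΔV ≈ 2.32 million m³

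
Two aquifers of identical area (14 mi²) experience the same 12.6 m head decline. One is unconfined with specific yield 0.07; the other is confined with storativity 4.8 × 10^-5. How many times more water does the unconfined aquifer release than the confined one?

A = 14 mi² = 3.626 × 10^7 m²
Unconfined: ΔV_u = Sy × A × Δh = 0.07 × 3.626 × 10^7 × 12.6 = 3.198 × 10^7 m³
Confined: ΔV_c = S × A × Δh = 4.8 × 10^-5 × 3.626 × 10^7 × 12.6 = 21930 m³
Ratio = ΔV_u / ΔV_c = Sy / S = 0.07 / 4.8 × 10^-5 = 1458

ΔV_u / ΔV_c ≈ 1460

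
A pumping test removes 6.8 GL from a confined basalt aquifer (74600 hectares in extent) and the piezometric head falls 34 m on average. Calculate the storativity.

A = 74600 hectares = 7.46 × 10^8 m²
ΔV = 6.8 GL = 6.8 × 10^6 m³
S = ΔV / (A × Δh) = 6.8 × 10^6 m³ / (7.46 × 10^8 m² × 34 m) = 2.681 × 10^-4

S ≈ 2.7 × 10^-4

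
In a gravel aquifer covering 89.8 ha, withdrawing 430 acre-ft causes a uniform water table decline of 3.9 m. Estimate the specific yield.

Sy ≈ 0.15

A = 89.8 ha = 8.98 × 10^5 m²
ΔV = 430 acre-ft = 5.304 × 10^5 m³
Sy = ΔV / (A × Δh) = 5.304 × 10^5 m³ / (8.98 × 10^5 m² × 3.9 m) = 0.1514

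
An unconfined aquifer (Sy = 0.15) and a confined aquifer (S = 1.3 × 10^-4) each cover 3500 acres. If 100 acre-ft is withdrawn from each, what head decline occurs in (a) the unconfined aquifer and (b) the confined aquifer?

A = 3500 acres = 1.416 × 10^7 m²
ΔV = 100 acre-ft = 1.233 × 10^5 m³
Unconfined: Δh_u = ΔV/(Sy·A) = 1.233 × 10^5/(0.15 × 1.416 × 10^7) = 0.05806 m
Confined: Δh_c = ΔV/(S·A) = 1.233 × 10^5/(1.3 × 10^-4 × 1.416 × 10^7) = 66.99 m

Δh_u ≈ 0.0581 m; Δh_c ≈ 67 m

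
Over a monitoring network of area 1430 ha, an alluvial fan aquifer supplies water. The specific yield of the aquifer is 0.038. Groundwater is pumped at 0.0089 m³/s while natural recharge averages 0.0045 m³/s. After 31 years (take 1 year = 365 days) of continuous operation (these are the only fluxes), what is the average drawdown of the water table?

Δh ≈ 7.92 m

A = 1430 ha = 1.43 × 10^7 m²
Net abstraction = 0.0089 − 0.0045 = 0.0044 m³/s
Q_net = 0.0044 m³/s = 380.2 m³/d
t = 31 years = 11320 d
ΔV = Q × t = 380.2 m³/d × 11320 d = 4.302 × 10^6 m³
Δh = ΔV / (Sy × A) = 4.302 × 10^6 / (0.038 × 1.43 × 10^7) = 7.916 m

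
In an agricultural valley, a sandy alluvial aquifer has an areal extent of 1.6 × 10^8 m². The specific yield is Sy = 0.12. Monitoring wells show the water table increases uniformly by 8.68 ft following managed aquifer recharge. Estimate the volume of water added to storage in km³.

ΔV ≈ 0.0508 km³

Δh = 8.68 ft = 2.646 m
ΔV = Sy × A × Δh = 0.12 × 1.6 × 10^8 m² × 2.646 m = 5.08 × 10^7 m³
ΔV = 5.08 × 10^7 m³ = 0.0508 km³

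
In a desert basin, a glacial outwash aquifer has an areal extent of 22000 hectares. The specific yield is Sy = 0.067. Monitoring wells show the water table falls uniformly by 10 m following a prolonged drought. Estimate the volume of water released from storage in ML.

A = 22000 hectares = 2.2 × 10^8 m²
ΔV = Sy × A × Δh = 0.067 × 2.2 × 10^8 m² × 10 m = 1.474 × 10^8 m³
ΔV = 1.474 × 10^8 m³ = 1.474 × 10^5 ML

ΔV ≈ 1.47 × 10^5 ML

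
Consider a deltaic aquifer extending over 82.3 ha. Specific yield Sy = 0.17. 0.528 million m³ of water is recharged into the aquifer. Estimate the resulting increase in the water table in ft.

Δh ≈ 12.4 ft

A = 82.3 ha = 8.23 × 10^5 m²
ΔV = 0.528 million m³ = 5.28 × 10^5 m³
Δh = ΔV / (Sy × A) = 5.28 × 10^5 m³ / (0.17 × 8.23 × 10^5 m²) = 3.774 m
Δh = 3.774 m = 12.38 ft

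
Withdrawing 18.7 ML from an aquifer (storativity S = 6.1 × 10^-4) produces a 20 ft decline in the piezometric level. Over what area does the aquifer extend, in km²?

Δh = 20 ft = 6.096 m
ΔV = 18.7 ML = 18700 m³
A = ΔV / (S × Δh) = 18700 / (6.1 × 10^-4 × 6.096) = 5.029 × 10^6 m²
A = 5.029 × 10^6 m² = 5.029 km²

A ≈ 5.03 km²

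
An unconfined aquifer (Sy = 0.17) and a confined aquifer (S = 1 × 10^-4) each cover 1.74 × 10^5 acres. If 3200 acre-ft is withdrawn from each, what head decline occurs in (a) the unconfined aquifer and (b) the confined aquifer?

A = 1.74 × 10^5 acres = 7.042 × 10^8 m²
ΔV = 3200 acre-ft = 3.947 × 10^6 m³
Unconfined: Δh_u = ΔV/(Sy·A) = 3.947 × 10^6/(0.17 × 7.042 × 10^8) = 0.03297 m
Confined: Δh_c = ΔV/(S·A) = 3.947 × 10^6/(1 × 10^-4 × 7.042 × 10^8) = 56.06 m

Δh_u ≈ 0.033 m; Δh_c ≈ 56.1 m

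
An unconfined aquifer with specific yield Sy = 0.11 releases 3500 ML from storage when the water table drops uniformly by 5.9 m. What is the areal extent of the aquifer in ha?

A ≈ 539 ha

ΔV = 3500 ML = 3.5 × 10^6 m³
A = ΔV / (Sy × Δh) = 3.5 × 10^6 / (0.11 × 5.9) = 5.393 × 10^6 m²
A = 5.393 × 10^6 m² = 539.3 ha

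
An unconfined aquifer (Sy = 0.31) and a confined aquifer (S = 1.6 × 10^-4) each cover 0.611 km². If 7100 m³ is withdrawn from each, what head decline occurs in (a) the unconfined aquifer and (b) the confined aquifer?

Δh_u ≈ 0.0375 m; Δh_c ≈ 72.6 m

A = 0.611 km² = 6.11 × 10^5 m²
Unconfined: Δh_u = ΔV/(Sy·A) = 7100/(0.31 × 6.11 × 10^5) = 0.03748 m
Confined: Δh_c = ΔV/(S·A) = 7100/(1.6 × 10^-4 × 6.11 × 10^5) = 72.63 m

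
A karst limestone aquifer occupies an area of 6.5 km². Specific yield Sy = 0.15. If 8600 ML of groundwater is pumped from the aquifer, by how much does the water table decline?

A = 6.5 km² = 6.5 × 10^6 m²
ΔV = 8600 ML = 8.6 × 10^6 m³
Δh = ΔV / (Sy × A) = 8.6 × 10^6 m³ / (0.15 × 6.5 × 10^6 m²) = 8.821 m

Δh ≈ 8.82 m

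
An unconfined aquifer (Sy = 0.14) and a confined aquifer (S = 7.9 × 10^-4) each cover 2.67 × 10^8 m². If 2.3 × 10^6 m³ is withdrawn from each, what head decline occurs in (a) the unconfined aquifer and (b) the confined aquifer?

Δh_u ≈ 0.0615 m; Δh_c ≈ 10.9 m

Unconfined: Δh_u = ΔV/(Sy·A) = 2.3 × 10^6/(0.14 × 2.67 × 10^8) = 0.06153 m
Confined: Δh_c = ΔV/(S·A) = 2.3 × 10^6/(7.9 × 10^-4 × 2.67 × 10^8) = 10.9 m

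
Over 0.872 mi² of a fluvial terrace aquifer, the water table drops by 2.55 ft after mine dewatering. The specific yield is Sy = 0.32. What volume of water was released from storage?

A = 0.872 mi² = 2.258 × 10^6 m²
Δh = 2.55 ft = 0.7772 m
ΔV = Sy × A × Δh = 0.32 × 2.258 × 10^6 m² × 0.7772 m = 5.617 × 10^5 m³

ΔV ≈ 5.62 × 10^5 m³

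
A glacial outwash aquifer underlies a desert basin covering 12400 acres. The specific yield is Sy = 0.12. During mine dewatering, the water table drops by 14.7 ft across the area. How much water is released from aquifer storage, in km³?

ΔV ≈ 0.027 km³

A = 12400 acres = 5.018 × 10^7 m²
Δh = 14.7 ft = 4.481 m
ΔV = Sy × A × Δh = 0.12 × 5.018 × 10^7 m² × 4.481 m = 2.698 × 10^7 m³
ΔV = 2.698 × 10^7 m³ = 0.02698 km³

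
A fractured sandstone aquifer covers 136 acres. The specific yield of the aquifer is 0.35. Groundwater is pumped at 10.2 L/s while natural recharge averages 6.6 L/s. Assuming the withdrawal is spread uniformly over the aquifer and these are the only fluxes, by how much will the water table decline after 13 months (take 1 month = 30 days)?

Δh ≈ 0.63 m

A = 136 acres = 5.504 × 10^5 m²
Net abstraction = 10.2 − 6.6 = 3.6 L/s
Q_net = 3.6 L/s = 311 m³/d
t = 13 months = 390 d
ΔV = Q × t = 311 m³/d × 390 d = 1.213 × 10^5 m³
Δh = ΔV / (Sy × A) = 1.213 × 10^5 / (0.35 × 5.504 × 10^5) = 0.6297 m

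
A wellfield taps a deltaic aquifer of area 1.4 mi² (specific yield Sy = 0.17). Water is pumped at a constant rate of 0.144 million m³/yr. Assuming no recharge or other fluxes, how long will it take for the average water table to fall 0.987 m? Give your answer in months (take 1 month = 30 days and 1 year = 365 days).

t ≈ 51.4 months

A = 1.4 mi² = 3.626 × 10^6 m²
ΔV = Sy × A × Δh = 0.17 × 3.626 × 10^6 × 0.987 = 6.084 × 10^5 m³
Q = 0.144 million m³/yr = 394.5 m³/d
t = ΔV / Q = 6.084 × 10^5 m³ / 394.5 m³/d = 1542 d
t = 1542 d ≈ 51.4 months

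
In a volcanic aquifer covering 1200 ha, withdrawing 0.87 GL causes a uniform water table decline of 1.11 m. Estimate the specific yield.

A = 1200 ha = 1.2 × 10^7 m²
ΔV = 0.87 GL = 8.7 × 10^5 m³
Sy = ΔV / (A × Δh) = 8.7 × 10^5 m³ / (1.2 × 10^7 m² × 1.11 m) = 0.06532

Sy ≈ 0.065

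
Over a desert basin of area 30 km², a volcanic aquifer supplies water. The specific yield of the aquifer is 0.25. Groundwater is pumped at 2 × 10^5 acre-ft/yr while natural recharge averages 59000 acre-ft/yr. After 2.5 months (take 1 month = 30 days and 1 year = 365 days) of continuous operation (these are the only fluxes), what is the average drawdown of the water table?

Δh ≈ 4.76 m

A = 30 km² = 3 × 10^7 m²
Net abstraction = 2 × 10^5 − 59000 = 1.41 × 10^5 acre-ft/yr
Q_net = 1.41 × 10^5 acre-ft/yr = 4.765 × 10^5 m³/d
t = 2.5 months = 75 d
ΔV = Q × t = 4.765 × 10^5 m³/d × 75 d = 3.574 × 10^7 m³
Δh = ΔV / (Sy × A) = 3.574 × 10^7 / (0.25 × 3 × 10^7) = 4.765 m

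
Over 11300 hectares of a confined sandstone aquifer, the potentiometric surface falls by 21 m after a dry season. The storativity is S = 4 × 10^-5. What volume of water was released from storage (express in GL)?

A = 11300 hectares = 1.13 × 10^8 m²
ΔV = S × A × Δh = 4 × 10^-5 × 1.13 × 10^8 m² × 21 m = 94920 m³
ΔV = 94920 m³ = 0.09492 GL

ΔV ≈ 0.0949 GL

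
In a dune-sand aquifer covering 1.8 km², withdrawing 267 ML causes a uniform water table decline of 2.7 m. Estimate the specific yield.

A = 1.8 km² = 1.8 × 10^6 m²
ΔV = 267 ML = 2.67 × 10^5 m³
Sy = ΔV / (A × Δh) = 2.67 × 10^5 m³ / (1.8 × 10^6 m² × 2.7 m) = 0.05494

Sy ≈ 0.055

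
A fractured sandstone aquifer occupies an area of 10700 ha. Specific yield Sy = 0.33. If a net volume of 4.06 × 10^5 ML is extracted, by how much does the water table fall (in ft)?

A = 10700 ha = 1.07 × 10^8 m²
ΔV = 4.06 × 10^5 ML = 4.06 × 10^8 m³
Δh = ΔV / (Sy × A) = 4.06 × 10^8 m³ / (0.33 × 1.07 × 10^8 m²) = 11.5 m
Δh = 11.5 m = 37.72 ft

Δh ≈ 37.7 ft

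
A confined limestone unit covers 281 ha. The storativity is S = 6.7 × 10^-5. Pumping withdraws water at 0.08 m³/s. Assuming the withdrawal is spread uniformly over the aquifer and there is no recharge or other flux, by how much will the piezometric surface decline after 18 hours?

Δh ≈ 27.5 m

A = 281 ha = 2.81 × 10^6 m²
Q = 0.08 m³/s = 6912 m³/d
t = 18 hours = 0.75 d
ΔV = Q × t = 6912 m³/d × 0.75 d = 5184 m³
Δh = ΔV / (S × A) = 5184 / (6.7 × 10^-5 × 2.81 × 10^6) = 27.53 m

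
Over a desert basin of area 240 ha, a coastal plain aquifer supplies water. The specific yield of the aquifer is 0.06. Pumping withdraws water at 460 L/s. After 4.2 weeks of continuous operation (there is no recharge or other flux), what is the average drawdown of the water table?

A = 240 ha = 2.4 × 10^6 m²
Q = 460 L/s = 39740 m³/d
t = 4.2 weeks = 29.4 d
ΔV = Q × t = 39740 m³/d × 29.4 d = 1.168 × 10^6 m³
Δh = ΔV / (Sy × A) = 1.168 × 10^6 / (0.06 × 2.4 × 10^6) = 8.114 m

Δh ≈ 8.11 m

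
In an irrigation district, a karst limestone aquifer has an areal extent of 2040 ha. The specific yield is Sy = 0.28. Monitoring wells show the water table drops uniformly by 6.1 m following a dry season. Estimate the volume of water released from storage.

A = 2040 ha = 2.04 × 10^7 m²
ΔV = Sy × A × Δh = 0.28 × 2.04 × 10^7 m² × 6.1 m = 3.484 × 10^7 m³

ΔV ≈ 3.48 × 10^7 m³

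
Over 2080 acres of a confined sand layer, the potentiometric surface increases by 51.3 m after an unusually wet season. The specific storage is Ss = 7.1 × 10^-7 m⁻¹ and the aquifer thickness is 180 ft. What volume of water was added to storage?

ΔV ≈ 16800 m³

b = 180 ft = 54.86 m
S = Ss × b = 7.1 × 10^-7 m⁻¹ × 54.86 m = 3.895 × 10^-5
A = 2080 acres = 8.417 × 10^6 m²
ΔV = S × A × Δh = 3.895 × 10^-5 × 8.417 × 10^6 m² × 51.3 m = 16820 m³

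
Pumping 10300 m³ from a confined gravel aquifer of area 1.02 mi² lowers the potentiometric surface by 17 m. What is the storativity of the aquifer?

A = 1.02 mi² = 2.642 × 10^6 m²
S = ΔV / (A × Δh) = 10300 m³ / (2.642 × 10^6 m² × 17 m) = 2.293 × 10^-4

S ≈ 2.3 × 10^-4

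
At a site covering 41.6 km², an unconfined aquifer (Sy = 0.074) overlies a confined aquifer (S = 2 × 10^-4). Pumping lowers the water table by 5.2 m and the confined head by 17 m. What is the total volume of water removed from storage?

ΔV ≈ 1.61 × 10^7 m³

A = 41.6 km² = 4.16 × 10^7 m²
Unconfined: ΔV_u = Sy × A × Δh_u = 0.074 × 4.16 × 10^7 × 5.2 = 1.601 × 10^7 m³
Confined: ΔV_c = S × A × Δh_c = 2 × 10^-4 × 4.16 × 10^7 × 17 = 1.414 × 10^5 m³
Total ΔV = 1.601 × 10^7 + 1.414 × 10^5 = 1.615 × 10^7 m³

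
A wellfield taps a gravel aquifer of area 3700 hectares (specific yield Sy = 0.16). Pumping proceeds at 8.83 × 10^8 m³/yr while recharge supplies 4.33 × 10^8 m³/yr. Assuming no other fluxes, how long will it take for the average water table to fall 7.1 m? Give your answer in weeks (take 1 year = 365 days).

A = 3700 hectares = 3.7 × 10^7 m²
ΔV = Sy × A × Δh = 0.16 × 3.7 × 10^7 × 7.1 = 4.203 × 10^7 m³
Net withdrawal = 8.83 × 10^8 − 4.33 × 10^8 = 4.5 × 10^8 m³/yr = 1.233 × 10^6 m³/d
t = ΔV / Q = 4.203 × 10^7 m³ / 1.233 × 10^6 m³/d = 34.09 d
t = 34.09 d ≈ 4.87 weeks

t ≈ 4.87 weeks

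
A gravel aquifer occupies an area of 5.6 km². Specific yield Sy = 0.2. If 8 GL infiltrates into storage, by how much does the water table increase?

Δh ≈ 7.14 m

A = 5.6 km² = 5.6 × 10^6 m²
ΔV = 8 GL = 8 × 10^6 m³
Δh = ΔV / (Sy × A) = 8 × 10^6 m³ / (0.2 × 5.6 × 10^6 m²) = 7.143 m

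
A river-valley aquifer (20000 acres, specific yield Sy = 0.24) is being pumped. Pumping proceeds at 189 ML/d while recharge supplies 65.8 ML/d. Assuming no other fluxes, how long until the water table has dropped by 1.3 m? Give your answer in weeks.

t ≈ 29.3 weeks

A = 20000 acres = 8.094 × 10^7 m²
ΔV = Sy × A × Δh = 0.24 × 8.094 × 10^7 × 1.3 = 2.525 × 10^7 m³
Net withdrawal = 189 − 65.8 = 123.2 ML/d = 1.232 × 10^5 m³/d
t = ΔV / Q = 2.525 × 10^7 m³ / 1.232 × 10^5 m³/d = 205 d
t = 205 d ≈ 29.28 weeks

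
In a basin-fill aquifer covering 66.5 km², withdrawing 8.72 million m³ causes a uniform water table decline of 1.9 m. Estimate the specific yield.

Sy ≈ 0.069

A = 66.5 km² = 6.65 × 10^7 m²
ΔV = 8.72 million m³ = 8.72 × 10^6 m³
Sy = ΔV / (A × Δh) = 8.72 × 10^6 m³ / (6.65 × 10^7 m² × 1.9 m) = 0.06901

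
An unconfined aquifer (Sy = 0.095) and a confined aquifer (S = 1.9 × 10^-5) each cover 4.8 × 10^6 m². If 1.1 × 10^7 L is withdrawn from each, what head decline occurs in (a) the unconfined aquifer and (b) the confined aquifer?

Δh_u ≈ 0.0241 m; Δh_c ≈ 121 m

ΔV = 1.1 × 10^7 L = 11000 m³
Unconfined: Δh_u = ΔV/(Sy·A) = 11000/(0.095 × 4.8 × 10^6) = 0.02412 m
Confined: Δh_c = ΔV/(S·A) = 11000/(1.9 × 10^-5 × 4.8 × 10^6) = 120.6 m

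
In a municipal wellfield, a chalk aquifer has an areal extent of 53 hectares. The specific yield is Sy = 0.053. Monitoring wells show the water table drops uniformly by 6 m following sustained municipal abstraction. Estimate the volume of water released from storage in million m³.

A = 53 hectares = 5.3 × 10^5 m²
ΔV = Sy × A × Δh = 0.053 × 5.3 × 10^5 m² × 6 m = 1.685 × 10^5 m³
ΔV = 1.685 × 10^5 m³ = 0.1685 million m³

ΔV ≈ 0.169 million m³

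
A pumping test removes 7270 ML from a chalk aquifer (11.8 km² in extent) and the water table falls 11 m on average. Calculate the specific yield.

A = 11.8 km² = 1.18 × 10^7 m²
ΔV = 7270 ML = 7.27 × 10^6 m³
Sy = ΔV / (A × Δh) = 7.27 × 10^6 m³ / (1.18 × 10^7 m² × 11 m) = 0.05601

Sy ≈ 0.056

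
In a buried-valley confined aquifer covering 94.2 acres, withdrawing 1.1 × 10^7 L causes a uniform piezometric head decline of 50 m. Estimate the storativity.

S ≈ 5.8 × 10^-4

A = 94.2 acres = 3.812 × 10^5 m²
ΔV = 1.1 × 10^7 L = 11000 m³
S = ΔV / (A × Δh) = 11000 m³ / (3.812 × 10^5 m² × 50 m) = 5.771 × 10^-4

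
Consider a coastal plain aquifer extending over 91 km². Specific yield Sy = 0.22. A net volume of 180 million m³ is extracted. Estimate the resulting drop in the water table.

Δh ≈ 8.99 m

A = 91 km² = 9.1 × 10^7 m²
ΔV = 180 million m³ = 1.8 × 10^8 m³
Δh = ΔV / (Sy × A) = 1.8 × 10^8 m³ / (0.22 × 9.1 × 10^7 m²) = 8.991 m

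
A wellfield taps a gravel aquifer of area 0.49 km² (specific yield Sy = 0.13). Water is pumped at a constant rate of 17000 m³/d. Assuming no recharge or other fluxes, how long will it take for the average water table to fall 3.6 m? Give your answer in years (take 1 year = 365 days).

t ≈ 0.037 years

A = 0.49 km² = 4.9 × 10^5 m²
ΔV = Sy × A × Δh = 0.13 × 4.9 × 10^5 × 3.6 = 2.293 × 10^5 m³
t = ΔV / Q = 2.293 × 10^5 m³ / 17000 m³/d = 13.49 d
t = 13.49 d ≈ 0.03696 years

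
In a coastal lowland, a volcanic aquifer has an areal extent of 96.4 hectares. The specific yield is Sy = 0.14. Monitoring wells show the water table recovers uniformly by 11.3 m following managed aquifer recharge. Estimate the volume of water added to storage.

A = 96.4 hectares = 9.64 × 10^5 m²
ΔV = Sy × A × Δh = 0.14 × 9.64 × 10^5 m² × 11.3 m = 1.525 × 10^6 m³

ΔV ≈ 1.53 × 10^6 m³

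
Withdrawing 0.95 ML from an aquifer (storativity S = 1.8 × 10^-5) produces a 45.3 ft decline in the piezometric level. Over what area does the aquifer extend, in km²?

A ≈ 3.82 km²

Δh = 45.3 ft = 13.81 m
ΔV = 0.95 ML = 950 m³
A = ΔV / (S × Δh) = 950 / (1.8 × 10^-5 × 13.81) = 3.822 × 10^6 m²
A = 3.822 × 10^6 m² = 3.822 km²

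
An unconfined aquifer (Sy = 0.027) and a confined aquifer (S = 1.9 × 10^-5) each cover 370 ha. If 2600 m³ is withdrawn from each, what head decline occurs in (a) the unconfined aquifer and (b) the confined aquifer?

Δh_u ≈ 0.026 m; Δh_c ≈ 37 m

A = 370 ha = 3.7 × 10^6 m²
Unconfined: Δh_u = ΔV/(Sy·A) = 2600/(0.027 × 3.7 × 10^6) = 0.02603 m
Confined: Δh_c = ΔV/(S·A) = 2600/(1.9 × 10^-5 × 3.7 × 10^6) = 36.98 m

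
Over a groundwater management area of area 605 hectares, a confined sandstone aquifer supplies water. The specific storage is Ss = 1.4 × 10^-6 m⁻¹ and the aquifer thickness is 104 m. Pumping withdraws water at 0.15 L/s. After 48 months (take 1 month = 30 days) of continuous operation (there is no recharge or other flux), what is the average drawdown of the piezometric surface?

Δh ≈ 21.2 m

S = Ss × b = 1.4 × 10^-6 m⁻¹ × 104 m = 1.456 × 10^-4
A = 605 hectares = 6.05 × 10^6 m²
Q = 0.15 L/s = 12.96 m³/d
t = 48 months = 1440 d
ΔV = Q × t = 12.96 m³/d × 1440 d = 18660 m³
Δh = ΔV / (S × A) = 18660 / (1.456 × 10^-4 × 6.05 × 10^6) = 21.19 m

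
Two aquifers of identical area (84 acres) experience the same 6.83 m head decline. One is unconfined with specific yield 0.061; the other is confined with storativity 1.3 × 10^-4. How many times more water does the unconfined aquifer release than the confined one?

A = 84 acres = 3.399 × 10^5 m²
Unconfined: ΔV_u = Sy × A × Δh = 0.061 × 3.399 × 10^5 × 6.83 = 1.416 × 10^5 m³
Confined: ΔV_c = S × A × Δh = 1.3 × 10^-4 × 3.399 × 10^5 × 6.83 = 301.8 m³
Ratio = ΔV_u / ΔV_c = Sy / S = 0.061 / 1.3 × 10^-4 = 469.2

ΔV_u / ΔV_c ≈ 469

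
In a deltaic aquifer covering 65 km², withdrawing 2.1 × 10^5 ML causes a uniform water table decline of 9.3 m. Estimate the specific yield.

Sy ≈ 0.35

A = 65 km² = 6.5 × 10^7 m²
ΔV = 2.1 × 10^5 ML = 2.1 × 10^8 m³
Sy = ΔV / (A × Δh) = 2.1 × 10^8 m³ / (6.5 × 10^7 m² × 9.3 m) = 0.3474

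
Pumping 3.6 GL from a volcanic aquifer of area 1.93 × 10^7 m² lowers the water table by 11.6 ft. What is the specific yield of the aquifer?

Sy ≈ 0.053

Δh = 11.6 ft = 3.536 m
ΔV = 3.6 GL = 3.6 × 10^6 m³
Sy = ΔV / (A × Δh) = 3.6 × 10^6 m³ / (1.93 × 10^7 m² × 3.536 m) = 0.05276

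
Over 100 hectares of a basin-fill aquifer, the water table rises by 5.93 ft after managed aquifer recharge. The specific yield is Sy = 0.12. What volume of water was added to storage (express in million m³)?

ΔV ≈ 0.217 million m³

A = 100 hectares = 1 × 10^6 m²
Δh = 5.93 ft = 1.807 m
ΔV = Sy × A × Δh = 0.12 × 1 × 10^6 m² × 1.807 m = 2.169 × 10^5 m³
ΔV = 2.169 × 10^5 m³ = 0.2169 million m³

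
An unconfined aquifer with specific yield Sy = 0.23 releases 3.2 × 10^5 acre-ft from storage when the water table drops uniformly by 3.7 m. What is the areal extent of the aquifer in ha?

ΔV = 3.2 × 10^5 acre-ft = 3.947 × 10^8 m³
A = ΔV / (Sy × Δh) = 3.947 × 10^8 / (0.23 × 3.7) = 4.638 × 10^8 m²
A = 4.638 × 10^8 m² = 46380 ha

A ≈ 46400 ha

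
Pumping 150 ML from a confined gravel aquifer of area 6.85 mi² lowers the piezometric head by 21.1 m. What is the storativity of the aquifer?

S ≈ 4 × 10^-4

A = 6.85 mi² = 1.774 × 10^7 m²
ΔV = 150 ML = 1.5 × 10^5 m³
S = ΔV / (A × Δh) = 1.5 × 10^5 m³ / (1.774 × 10^7 m² × 21.1 m) = 4.007 × 10^-4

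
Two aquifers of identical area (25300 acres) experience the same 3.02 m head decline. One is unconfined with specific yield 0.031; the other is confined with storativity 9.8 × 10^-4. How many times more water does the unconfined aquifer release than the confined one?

A = 25300 acres = 1.024 × 10^8 m²
Unconfined: ΔV_u = Sy × A × Δh = 0.031 × 1.024 × 10^8 × 3.02 = 9.585 × 10^6 m³
Confined: ΔV_c = S × A × Δh = 9.8 × 10^-4 × 1.024 × 10^8 × 3.02 = 3.03 × 10^5 m³
Ratio = ΔV_u / ΔV_c = Sy / S = 0.031 / 9.8 × 10^-4 = 31.63

ΔV_u / ΔV_c ≈ 31.6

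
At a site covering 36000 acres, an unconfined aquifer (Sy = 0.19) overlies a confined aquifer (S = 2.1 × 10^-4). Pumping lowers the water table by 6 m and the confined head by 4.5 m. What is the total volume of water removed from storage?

A = 36000 acres = 1.457 × 10^8 m²
Unconfined: ΔV_u = Sy × A × Δh_u = 0.19 × 1.457 × 10^8 × 6 = 1.661 × 10^8 m³
Confined: ΔV_c = S × A × Δh_c = 2.1 × 10^-4 × 1.457 × 10^8 × 4.5 = 1.377 × 10^5 m³
Total ΔV = 1.661 × 10^8 + 1.377 × 10^5 = 1.662 × 10^8 m³

ΔV ≈ 1.66 × 10^8 m³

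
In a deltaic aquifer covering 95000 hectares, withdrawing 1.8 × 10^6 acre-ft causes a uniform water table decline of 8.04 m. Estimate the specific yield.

A = 95000 hectares = 9.5 × 10^8 m²
ΔV = 1.8 × 10^6 acre-ft = 2.22 × 10^9 m³
Sy = ΔV / (A × Δh) = 2.22 × 10^9 m³ / (9.5 × 10^8 m² × 8.04 m) = 0.2907

Sy ≈ 0.29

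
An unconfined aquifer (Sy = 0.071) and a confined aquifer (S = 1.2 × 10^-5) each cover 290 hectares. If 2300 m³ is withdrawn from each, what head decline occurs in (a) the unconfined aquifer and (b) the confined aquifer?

A = 290 hectares = 2.9 × 10^6 m²
Unconfined: Δh_u = ΔV/(Sy·A) = 2300/(0.071 × 2.9 × 10^6) = 0.01117 m
Confined: Δh_c = ΔV/(S·A) = 2300/(1.2 × 10^-5 × 2.9 × 10^6) = 66.09 m

Δh_u ≈ 0.0112 m; Δh_c ≈ 66.1 m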